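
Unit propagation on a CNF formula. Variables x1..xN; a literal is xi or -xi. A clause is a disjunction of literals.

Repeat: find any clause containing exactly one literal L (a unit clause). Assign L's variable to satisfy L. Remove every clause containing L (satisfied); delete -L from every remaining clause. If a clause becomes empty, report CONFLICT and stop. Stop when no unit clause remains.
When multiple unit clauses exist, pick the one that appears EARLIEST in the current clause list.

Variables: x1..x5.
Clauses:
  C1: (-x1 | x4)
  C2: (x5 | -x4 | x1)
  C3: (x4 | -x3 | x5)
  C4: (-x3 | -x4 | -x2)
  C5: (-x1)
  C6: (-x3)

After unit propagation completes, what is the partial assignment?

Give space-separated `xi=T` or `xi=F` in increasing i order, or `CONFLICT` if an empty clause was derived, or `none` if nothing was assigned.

unit clause [-1] forces x1=F; simplify:
  drop 1 from [5, -4, 1] -> [5, -4]
  satisfied 2 clause(s); 4 remain; assigned so far: [1]
unit clause [-3] forces x3=F; simplify:
  satisfied 3 clause(s); 1 remain; assigned so far: [1, 3]

Answer: x1=F x3=F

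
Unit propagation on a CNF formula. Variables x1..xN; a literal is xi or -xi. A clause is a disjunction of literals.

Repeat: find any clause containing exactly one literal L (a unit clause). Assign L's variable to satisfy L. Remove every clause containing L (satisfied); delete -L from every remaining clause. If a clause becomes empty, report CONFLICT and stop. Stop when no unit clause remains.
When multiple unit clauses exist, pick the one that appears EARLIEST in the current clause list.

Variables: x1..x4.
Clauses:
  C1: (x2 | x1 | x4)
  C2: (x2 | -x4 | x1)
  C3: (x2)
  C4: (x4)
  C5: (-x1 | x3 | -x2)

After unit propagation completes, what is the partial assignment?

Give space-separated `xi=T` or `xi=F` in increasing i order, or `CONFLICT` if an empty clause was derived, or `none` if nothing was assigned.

Answer: x2=T x4=T

Derivation:
unit clause [2] forces x2=T; simplify:
  drop -2 from [-1, 3, -2] -> [-1, 3]
  satisfied 3 clause(s); 2 remain; assigned so far: [2]
unit clause [4] forces x4=T; simplify:
  satisfied 1 clause(s); 1 remain; assigned so far: [2, 4]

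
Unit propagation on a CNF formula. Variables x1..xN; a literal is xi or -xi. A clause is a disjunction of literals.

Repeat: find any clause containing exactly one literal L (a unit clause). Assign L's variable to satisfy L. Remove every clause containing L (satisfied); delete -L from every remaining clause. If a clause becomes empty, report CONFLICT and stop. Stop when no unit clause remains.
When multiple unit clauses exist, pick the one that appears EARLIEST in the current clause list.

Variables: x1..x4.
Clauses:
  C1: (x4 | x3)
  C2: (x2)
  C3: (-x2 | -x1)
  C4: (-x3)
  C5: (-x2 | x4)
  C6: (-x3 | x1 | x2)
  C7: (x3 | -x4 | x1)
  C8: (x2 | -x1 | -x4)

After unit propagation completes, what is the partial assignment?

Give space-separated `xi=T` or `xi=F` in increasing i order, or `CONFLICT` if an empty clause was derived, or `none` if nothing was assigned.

unit clause [2] forces x2=T; simplify:
  drop -2 from [-2, -1] -> [-1]
  drop -2 from [-2, 4] -> [4]
  satisfied 3 clause(s); 5 remain; assigned so far: [2]
unit clause [-1] forces x1=F; simplify:
  drop 1 from [3, -4, 1] -> [3, -4]
  satisfied 1 clause(s); 4 remain; assigned so far: [1, 2]
unit clause [-3] forces x3=F; simplify:
  drop 3 from [4, 3] -> [4]
  drop 3 from [3, -4] -> [-4]
  satisfied 1 clause(s); 3 remain; assigned so far: [1, 2, 3]
unit clause [4] forces x4=T; simplify:
  drop -4 from [-4] -> [] (empty!)
  satisfied 2 clause(s); 1 remain; assigned so far: [1, 2, 3, 4]
CONFLICT (empty clause)

Answer: CONFLICT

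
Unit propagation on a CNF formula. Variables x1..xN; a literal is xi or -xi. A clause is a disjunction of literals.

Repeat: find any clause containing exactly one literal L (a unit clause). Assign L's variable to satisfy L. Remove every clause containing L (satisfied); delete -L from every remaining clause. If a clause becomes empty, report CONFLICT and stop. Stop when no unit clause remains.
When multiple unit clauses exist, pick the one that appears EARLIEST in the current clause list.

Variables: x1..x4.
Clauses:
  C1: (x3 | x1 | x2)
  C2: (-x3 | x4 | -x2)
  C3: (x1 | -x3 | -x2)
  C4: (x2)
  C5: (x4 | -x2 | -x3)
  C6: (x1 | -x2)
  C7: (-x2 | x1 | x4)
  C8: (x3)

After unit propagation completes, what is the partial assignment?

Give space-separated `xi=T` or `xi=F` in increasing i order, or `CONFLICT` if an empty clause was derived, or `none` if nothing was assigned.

unit clause [2] forces x2=T; simplify:
  drop -2 from [-3, 4, -2] -> [-3, 4]
  drop -2 from [1, -3, -2] -> [1, -3]
  drop -2 from [4, -2, -3] -> [4, -3]
  drop -2 from [1, -2] -> [1]
  drop -2 from [-2, 1, 4] -> [1, 4]
  satisfied 2 clause(s); 6 remain; assigned so far: [2]
unit clause [1] forces x1=T; simplify:
  satisfied 3 clause(s); 3 remain; assigned so far: [1, 2]
unit clause [3] forces x3=T; simplify:
  drop -3 from [-3, 4] -> [4]
  drop -3 from [4, -3] -> [4]
  satisfied 1 clause(s); 2 remain; assigned so far: [1, 2, 3]
unit clause [4] forces x4=T; simplify:
  satisfied 2 clause(s); 0 remain; assigned so far: [1, 2, 3, 4]

Answer: x1=T x2=T x3=T x4=T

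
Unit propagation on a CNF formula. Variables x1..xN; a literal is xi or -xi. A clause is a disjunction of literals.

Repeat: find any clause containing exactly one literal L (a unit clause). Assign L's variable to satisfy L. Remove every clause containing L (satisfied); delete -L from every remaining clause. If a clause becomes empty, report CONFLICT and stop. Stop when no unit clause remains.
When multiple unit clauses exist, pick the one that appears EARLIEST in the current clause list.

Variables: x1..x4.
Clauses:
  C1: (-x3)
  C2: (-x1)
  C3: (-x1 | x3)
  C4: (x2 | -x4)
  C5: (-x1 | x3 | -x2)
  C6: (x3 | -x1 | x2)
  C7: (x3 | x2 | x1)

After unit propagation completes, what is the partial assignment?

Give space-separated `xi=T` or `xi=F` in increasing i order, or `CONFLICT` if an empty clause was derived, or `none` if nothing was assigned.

Answer: x1=F x2=T x3=F

Derivation:
unit clause [-3] forces x3=F; simplify:
  drop 3 from [-1, 3] -> [-1]
  drop 3 from [-1, 3, -2] -> [-1, -2]
  drop 3 from [3, -1, 2] -> [-1, 2]
  drop 3 from [3, 2, 1] -> [2, 1]
  satisfied 1 clause(s); 6 remain; assigned so far: [3]
unit clause [-1] forces x1=F; simplify:
  drop 1 from [2, 1] -> [2]
  satisfied 4 clause(s); 2 remain; assigned so far: [1, 3]
unit clause [2] forces x2=T; simplify:
  satisfied 2 clause(s); 0 remain; assigned so far: [1, 2, 3]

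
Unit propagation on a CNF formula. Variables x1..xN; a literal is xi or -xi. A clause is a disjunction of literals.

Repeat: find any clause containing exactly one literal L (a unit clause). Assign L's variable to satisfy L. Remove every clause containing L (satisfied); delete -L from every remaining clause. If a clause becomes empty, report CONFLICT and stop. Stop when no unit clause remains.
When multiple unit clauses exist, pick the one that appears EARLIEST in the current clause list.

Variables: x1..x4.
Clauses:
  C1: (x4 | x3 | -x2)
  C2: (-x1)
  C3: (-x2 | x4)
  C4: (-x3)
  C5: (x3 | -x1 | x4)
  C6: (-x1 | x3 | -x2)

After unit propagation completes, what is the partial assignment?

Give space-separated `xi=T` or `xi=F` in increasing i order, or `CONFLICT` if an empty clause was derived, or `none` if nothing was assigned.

unit clause [-1] forces x1=F; simplify:
  satisfied 3 clause(s); 3 remain; assigned so far: [1]
unit clause [-3] forces x3=F; simplify:
  drop 3 from [4, 3, -2] -> [4, -2]
  satisfied 1 clause(s); 2 remain; assigned so far: [1, 3]

Answer: x1=F x3=F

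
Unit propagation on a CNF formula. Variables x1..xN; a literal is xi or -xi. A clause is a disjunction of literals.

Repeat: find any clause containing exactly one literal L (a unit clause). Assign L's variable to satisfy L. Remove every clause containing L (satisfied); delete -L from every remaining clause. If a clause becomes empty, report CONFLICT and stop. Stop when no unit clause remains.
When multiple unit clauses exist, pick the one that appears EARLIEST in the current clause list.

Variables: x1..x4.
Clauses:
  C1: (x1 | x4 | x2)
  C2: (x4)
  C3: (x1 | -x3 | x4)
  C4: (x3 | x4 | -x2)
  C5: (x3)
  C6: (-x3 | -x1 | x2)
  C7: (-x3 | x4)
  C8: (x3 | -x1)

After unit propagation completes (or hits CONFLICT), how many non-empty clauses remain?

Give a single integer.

unit clause [4] forces x4=T; simplify:
  satisfied 5 clause(s); 3 remain; assigned so far: [4]
unit clause [3] forces x3=T; simplify:
  drop -3 from [-3, -1, 2] -> [-1, 2]
  satisfied 2 clause(s); 1 remain; assigned so far: [3, 4]

Answer: 1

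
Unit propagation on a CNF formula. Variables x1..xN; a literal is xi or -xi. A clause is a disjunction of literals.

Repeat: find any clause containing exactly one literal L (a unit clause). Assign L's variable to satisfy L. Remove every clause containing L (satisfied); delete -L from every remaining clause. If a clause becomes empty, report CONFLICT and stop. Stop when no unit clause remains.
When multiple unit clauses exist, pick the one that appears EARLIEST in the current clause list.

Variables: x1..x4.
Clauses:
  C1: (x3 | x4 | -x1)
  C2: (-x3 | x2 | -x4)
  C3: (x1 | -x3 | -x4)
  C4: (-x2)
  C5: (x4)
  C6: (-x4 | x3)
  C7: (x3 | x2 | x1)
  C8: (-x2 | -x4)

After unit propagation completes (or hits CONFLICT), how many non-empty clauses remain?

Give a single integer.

unit clause [-2] forces x2=F; simplify:
  drop 2 from [-3, 2, -4] -> [-3, -4]
  drop 2 from [3, 2, 1] -> [3, 1]
  satisfied 2 clause(s); 6 remain; assigned so far: [2]
unit clause [4] forces x4=T; simplify:
  drop -4 from [-3, -4] -> [-3]
  drop -4 from [1, -3, -4] -> [1, -3]
  drop -4 from [-4, 3] -> [3]
  satisfied 2 clause(s); 4 remain; assigned so far: [2, 4]
unit clause [-3] forces x3=F; simplify:
  drop 3 from [3] -> [] (empty!)
  drop 3 from [3, 1] -> [1]
  satisfied 2 clause(s); 2 remain; assigned so far: [2, 3, 4]
CONFLICT (empty clause)

Answer: 1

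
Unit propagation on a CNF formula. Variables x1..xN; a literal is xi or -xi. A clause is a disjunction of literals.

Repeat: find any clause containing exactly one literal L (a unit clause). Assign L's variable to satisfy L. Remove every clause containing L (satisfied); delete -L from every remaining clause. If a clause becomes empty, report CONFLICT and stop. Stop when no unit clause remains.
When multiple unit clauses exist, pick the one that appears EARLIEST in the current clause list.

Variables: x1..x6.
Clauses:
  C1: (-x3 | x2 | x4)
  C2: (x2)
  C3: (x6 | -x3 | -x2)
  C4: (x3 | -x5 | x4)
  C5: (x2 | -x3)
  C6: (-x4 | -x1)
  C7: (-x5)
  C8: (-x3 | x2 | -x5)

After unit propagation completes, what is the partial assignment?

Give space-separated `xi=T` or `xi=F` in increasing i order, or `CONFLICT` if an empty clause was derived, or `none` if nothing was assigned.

unit clause [2] forces x2=T; simplify:
  drop -2 from [6, -3, -2] -> [6, -3]
  satisfied 4 clause(s); 4 remain; assigned so far: [2]
unit clause [-5] forces x5=F; simplify:
  satisfied 2 clause(s); 2 remain; assigned so far: [2, 5]

Answer: x2=T x5=F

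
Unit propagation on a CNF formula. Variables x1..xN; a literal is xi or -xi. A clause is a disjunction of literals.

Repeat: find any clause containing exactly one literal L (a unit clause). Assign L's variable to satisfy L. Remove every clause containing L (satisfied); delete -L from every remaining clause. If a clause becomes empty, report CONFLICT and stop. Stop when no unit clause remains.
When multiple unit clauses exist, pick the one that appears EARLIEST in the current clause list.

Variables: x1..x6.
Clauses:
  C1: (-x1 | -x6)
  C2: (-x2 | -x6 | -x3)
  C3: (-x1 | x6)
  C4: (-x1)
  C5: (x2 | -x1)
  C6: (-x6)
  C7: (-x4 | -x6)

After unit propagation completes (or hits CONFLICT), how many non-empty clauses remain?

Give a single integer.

Answer: 0

Derivation:
unit clause [-1] forces x1=F; simplify:
  satisfied 4 clause(s); 3 remain; assigned so far: [1]
unit clause [-6] forces x6=F; simplify:
  satisfied 3 clause(s); 0 remain; assigned so far: [1, 6]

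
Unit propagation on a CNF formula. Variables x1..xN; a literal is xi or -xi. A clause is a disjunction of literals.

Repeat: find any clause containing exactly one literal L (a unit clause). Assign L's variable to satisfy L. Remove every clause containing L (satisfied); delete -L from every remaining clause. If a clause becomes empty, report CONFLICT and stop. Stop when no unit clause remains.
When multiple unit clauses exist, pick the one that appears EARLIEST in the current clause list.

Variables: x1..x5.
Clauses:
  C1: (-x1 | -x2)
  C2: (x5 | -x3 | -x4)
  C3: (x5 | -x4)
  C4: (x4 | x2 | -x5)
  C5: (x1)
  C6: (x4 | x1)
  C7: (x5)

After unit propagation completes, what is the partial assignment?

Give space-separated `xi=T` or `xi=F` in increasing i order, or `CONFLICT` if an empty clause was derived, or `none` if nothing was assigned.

Answer: x1=T x2=F x4=T x5=T

Derivation:
unit clause [1] forces x1=T; simplify:
  drop -1 from [-1, -2] -> [-2]
  satisfied 2 clause(s); 5 remain; assigned so far: [1]
unit clause [-2] forces x2=F; simplify:
  drop 2 from [4, 2, -5] -> [4, -5]
  satisfied 1 clause(s); 4 remain; assigned so far: [1, 2]
unit clause [5] forces x5=T; simplify:
  drop -5 from [4, -5] -> [4]
  satisfied 3 clause(s); 1 remain; assigned so far: [1, 2, 5]
unit clause [4] forces x4=T; simplify:
  satisfied 1 clause(s); 0 remain; assigned so far: [1, 2, 4, 5]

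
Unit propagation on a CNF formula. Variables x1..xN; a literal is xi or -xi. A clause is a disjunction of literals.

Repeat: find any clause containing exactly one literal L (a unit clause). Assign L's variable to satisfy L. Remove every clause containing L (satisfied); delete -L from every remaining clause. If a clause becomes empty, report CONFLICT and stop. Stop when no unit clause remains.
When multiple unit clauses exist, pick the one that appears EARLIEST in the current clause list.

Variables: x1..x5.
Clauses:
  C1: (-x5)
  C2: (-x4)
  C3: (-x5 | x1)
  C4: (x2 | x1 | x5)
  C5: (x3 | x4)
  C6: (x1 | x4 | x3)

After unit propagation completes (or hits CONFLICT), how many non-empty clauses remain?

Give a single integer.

Answer: 1

Derivation:
unit clause [-5] forces x5=F; simplify:
  drop 5 from [2, 1, 5] -> [2, 1]
  satisfied 2 clause(s); 4 remain; assigned so far: [5]
unit clause [-4] forces x4=F; simplify:
  drop 4 from [3, 4] -> [3]
  drop 4 from [1, 4, 3] -> [1, 3]
  satisfied 1 clause(s); 3 remain; assigned so far: [4, 5]
unit clause [3] forces x3=T; simplify:
  satisfied 2 clause(s); 1 remain; assigned so far: [3, 4, 5]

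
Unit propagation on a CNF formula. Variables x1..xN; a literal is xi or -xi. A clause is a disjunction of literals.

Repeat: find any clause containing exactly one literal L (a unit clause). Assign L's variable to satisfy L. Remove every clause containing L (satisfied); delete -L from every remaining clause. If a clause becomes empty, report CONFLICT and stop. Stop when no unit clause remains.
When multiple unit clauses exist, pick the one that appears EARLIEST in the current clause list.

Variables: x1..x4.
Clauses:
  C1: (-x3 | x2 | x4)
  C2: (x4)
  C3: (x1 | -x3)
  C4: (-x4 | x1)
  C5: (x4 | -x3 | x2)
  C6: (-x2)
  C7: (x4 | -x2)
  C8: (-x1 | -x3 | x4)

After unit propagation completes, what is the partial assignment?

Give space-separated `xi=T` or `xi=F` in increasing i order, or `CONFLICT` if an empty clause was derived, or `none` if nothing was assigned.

Answer: x1=T x2=F x4=T

Derivation:
unit clause [4] forces x4=T; simplify:
  drop -4 from [-4, 1] -> [1]
  satisfied 5 clause(s); 3 remain; assigned so far: [4]
unit clause [1] forces x1=T; simplify:
  satisfied 2 clause(s); 1 remain; assigned so far: [1, 4]
unit clause [-2] forces x2=F; simplify:
  satisfied 1 clause(s); 0 remain; assigned so far: [1, 2, 4]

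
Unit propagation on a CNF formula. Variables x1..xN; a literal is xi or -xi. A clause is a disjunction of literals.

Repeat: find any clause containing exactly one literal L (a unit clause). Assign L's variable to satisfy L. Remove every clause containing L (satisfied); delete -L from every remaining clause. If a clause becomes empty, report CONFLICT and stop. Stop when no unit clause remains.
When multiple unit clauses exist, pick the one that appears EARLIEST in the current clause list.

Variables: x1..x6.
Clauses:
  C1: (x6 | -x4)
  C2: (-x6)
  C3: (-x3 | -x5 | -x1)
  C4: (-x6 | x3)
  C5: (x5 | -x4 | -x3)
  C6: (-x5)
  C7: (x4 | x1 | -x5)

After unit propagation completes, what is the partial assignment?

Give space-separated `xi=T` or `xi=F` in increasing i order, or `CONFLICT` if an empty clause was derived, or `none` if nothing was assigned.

unit clause [-6] forces x6=F; simplify:
  drop 6 from [6, -4] -> [-4]
  satisfied 2 clause(s); 5 remain; assigned so far: [6]
unit clause [-4] forces x4=F; simplify:
  drop 4 from [4, 1, -5] -> [1, -5]
  satisfied 2 clause(s); 3 remain; assigned so far: [4, 6]
unit clause [-5] forces x5=F; simplify:
  satisfied 3 clause(s); 0 remain; assigned so far: [4, 5, 6]

Answer: x4=F x5=F x6=F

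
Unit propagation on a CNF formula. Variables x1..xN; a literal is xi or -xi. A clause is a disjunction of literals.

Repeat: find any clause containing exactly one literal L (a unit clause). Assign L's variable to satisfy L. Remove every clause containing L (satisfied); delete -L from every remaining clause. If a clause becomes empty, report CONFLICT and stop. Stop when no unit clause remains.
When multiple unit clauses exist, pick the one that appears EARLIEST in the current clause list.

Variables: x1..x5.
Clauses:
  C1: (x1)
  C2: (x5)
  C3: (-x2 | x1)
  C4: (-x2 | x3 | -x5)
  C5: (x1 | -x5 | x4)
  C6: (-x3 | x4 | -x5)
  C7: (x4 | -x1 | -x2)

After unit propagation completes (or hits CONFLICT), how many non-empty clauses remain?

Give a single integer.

unit clause [1] forces x1=T; simplify:
  drop -1 from [4, -1, -2] -> [4, -2]
  satisfied 3 clause(s); 4 remain; assigned so far: [1]
unit clause [5] forces x5=T; simplify:
  drop -5 from [-2, 3, -5] -> [-2, 3]
  drop -5 from [-3, 4, -5] -> [-3, 4]
  satisfied 1 clause(s); 3 remain; assigned so far: [1, 5]

Answer: 3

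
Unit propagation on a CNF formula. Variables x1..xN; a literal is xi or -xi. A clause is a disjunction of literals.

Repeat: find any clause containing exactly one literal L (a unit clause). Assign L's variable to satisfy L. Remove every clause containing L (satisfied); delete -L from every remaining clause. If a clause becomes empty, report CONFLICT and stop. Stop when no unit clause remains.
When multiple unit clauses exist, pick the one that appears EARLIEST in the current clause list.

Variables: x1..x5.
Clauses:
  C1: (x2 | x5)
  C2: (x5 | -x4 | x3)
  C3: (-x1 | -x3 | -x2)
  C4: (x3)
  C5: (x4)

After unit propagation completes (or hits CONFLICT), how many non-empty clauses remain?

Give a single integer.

Answer: 2

Derivation:
unit clause [3] forces x3=T; simplify:
  drop -3 from [-1, -3, -2] -> [-1, -2]
  satisfied 2 clause(s); 3 remain; assigned so far: [3]
unit clause [4] forces x4=T; simplify:
  satisfied 1 clause(s); 2 remain; assigned so far: [3, 4]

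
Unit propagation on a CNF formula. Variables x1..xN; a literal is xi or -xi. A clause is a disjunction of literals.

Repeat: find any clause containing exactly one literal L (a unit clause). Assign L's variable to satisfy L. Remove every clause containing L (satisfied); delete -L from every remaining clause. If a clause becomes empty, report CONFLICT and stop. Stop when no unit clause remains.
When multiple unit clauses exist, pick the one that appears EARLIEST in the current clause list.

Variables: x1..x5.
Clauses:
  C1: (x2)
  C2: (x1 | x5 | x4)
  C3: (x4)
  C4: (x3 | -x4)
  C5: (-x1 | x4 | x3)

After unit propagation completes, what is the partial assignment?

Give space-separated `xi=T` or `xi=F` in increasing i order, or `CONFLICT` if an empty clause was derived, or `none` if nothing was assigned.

unit clause [2] forces x2=T; simplify:
  satisfied 1 clause(s); 4 remain; assigned so far: [2]
unit clause [4] forces x4=T; simplify:
  drop -4 from [3, -4] -> [3]
  satisfied 3 clause(s); 1 remain; assigned so far: [2, 4]
unit clause [3] forces x3=T; simplify:
  satisfied 1 clause(s); 0 remain; assigned so far: [2, 3, 4]

Answer: x2=T x3=T x4=T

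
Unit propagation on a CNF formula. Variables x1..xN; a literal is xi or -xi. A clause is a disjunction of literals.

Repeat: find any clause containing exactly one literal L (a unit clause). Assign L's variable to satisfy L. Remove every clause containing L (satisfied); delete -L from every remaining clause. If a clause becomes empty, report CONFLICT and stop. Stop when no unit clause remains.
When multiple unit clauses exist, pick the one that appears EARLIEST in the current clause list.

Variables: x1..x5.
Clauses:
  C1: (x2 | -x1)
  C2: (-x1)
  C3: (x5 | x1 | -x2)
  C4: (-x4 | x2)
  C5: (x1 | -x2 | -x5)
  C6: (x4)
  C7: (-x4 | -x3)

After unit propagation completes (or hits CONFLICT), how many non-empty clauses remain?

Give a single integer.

Answer: 1

Derivation:
unit clause [-1] forces x1=F; simplify:
  drop 1 from [5, 1, -2] -> [5, -2]
  drop 1 from [1, -2, -5] -> [-2, -5]
  satisfied 2 clause(s); 5 remain; assigned so far: [1]
unit clause [4] forces x4=T; simplify:
  drop -4 from [-4, 2] -> [2]
  drop -4 from [-4, -3] -> [-3]
  satisfied 1 clause(s); 4 remain; assigned so far: [1, 4]
unit clause [2] forces x2=T; simplify:
  drop -2 from [5, -2] -> [5]
  drop -2 from [-2, -5] -> [-5]
  satisfied 1 clause(s); 3 remain; assigned so far: [1, 2, 4]
unit clause [5] forces x5=T; simplify:
  drop -5 from [-5] -> [] (empty!)
  satisfied 1 clause(s); 2 remain; assigned so far: [1, 2, 4, 5]
CONFLICT (empty clause)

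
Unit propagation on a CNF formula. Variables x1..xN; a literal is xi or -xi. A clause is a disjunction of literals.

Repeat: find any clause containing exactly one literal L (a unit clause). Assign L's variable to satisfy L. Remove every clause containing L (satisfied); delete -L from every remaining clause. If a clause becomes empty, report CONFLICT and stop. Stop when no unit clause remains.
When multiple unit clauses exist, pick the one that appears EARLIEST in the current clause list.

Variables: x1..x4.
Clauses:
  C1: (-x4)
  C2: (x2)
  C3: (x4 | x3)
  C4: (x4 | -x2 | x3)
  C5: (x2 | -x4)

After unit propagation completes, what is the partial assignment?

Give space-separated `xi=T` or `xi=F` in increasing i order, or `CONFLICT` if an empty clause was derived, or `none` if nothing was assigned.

unit clause [-4] forces x4=F; simplify:
  drop 4 from [4, 3] -> [3]
  drop 4 from [4, -2, 3] -> [-2, 3]
  satisfied 2 clause(s); 3 remain; assigned so far: [4]
unit clause [2] forces x2=T; simplify:
  drop -2 from [-2, 3] -> [3]
  satisfied 1 clause(s); 2 remain; assigned so far: [2, 4]
unit clause [3] forces x3=T; simplify:
  satisfied 2 clause(s); 0 remain; assigned so far: [2, 3, 4]

Answer: x2=T x3=T x4=F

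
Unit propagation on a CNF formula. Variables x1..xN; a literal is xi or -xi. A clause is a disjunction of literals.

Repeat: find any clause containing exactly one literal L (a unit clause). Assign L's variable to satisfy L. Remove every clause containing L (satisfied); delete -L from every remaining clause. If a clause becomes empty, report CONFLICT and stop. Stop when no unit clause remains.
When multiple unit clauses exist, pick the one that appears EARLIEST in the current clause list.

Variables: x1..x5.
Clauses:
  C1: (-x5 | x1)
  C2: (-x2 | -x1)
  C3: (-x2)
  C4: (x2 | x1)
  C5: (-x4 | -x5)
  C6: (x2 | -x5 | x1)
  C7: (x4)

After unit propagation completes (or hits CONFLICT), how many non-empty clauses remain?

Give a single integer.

Answer: 0

Derivation:
unit clause [-2] forces x2=F; simplify:
  drop 2 from [2, 1] -> [1]
  drop 2 from [2, -5, 1] -> [-5, 1]
  satisfied 2 clause(s); 5 remain; assigned so far: [2]
unit clause [1] forces x1=T; simplify:
  satisfied 3 clause(s); 2 remain; assigned so far: [1, 2]
unit clause [4] forces x4=T; simplify:
  drop -4 from [-4, -5] -> [-5]
  satisfied 1 clause(s); 1 remain; assigned so far: [1, 2, 4]
unit clause [-5] forces x5=F; simplify:
  satisfied 1 clause(s); 0 remain; assigned so far: [1, 2, 4, 5]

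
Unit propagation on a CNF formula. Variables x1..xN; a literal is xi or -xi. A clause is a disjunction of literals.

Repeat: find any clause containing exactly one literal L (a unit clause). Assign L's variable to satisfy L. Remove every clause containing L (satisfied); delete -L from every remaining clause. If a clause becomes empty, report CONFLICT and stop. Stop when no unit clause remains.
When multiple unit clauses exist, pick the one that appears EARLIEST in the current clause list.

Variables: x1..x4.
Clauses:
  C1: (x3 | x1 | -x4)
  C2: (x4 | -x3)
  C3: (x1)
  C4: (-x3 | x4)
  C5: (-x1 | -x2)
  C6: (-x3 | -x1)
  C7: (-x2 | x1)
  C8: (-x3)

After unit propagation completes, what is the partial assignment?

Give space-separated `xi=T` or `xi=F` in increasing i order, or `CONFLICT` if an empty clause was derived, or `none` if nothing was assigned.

Answer: x1=T x2=F x3=F

Derivation:
unit clause [1] forces x1=T; simplify:
  drop -1 from [-1, -2] -> [-2]
  drop -1 from [-3, -1] -> [-3]
  satisfied 3 clause(s); 5 remain; assigned so far: [1]
unit clause [-2] forces x2=F; simplify:
  satisfied 1 clause(s); 4 remain; assigned so far: [1, 2]
unit clause [-3] forces x3=F; simplify:
  satisfied 4 clause(s); 0 remain; assigned so far: [1, 2, 3]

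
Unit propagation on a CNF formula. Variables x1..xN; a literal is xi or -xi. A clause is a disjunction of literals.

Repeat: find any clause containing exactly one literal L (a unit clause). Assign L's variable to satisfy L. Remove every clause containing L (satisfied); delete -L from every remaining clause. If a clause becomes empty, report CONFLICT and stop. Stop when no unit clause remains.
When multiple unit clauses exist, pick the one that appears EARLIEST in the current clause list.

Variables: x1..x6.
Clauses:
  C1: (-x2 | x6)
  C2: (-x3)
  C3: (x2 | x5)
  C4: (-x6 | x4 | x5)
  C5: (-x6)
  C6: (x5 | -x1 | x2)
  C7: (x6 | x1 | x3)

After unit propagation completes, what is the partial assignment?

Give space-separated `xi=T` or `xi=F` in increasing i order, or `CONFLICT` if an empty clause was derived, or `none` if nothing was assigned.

unit clause [-3] forces x3=F; simplify:
  drop 3 from [6, 1, 3] -> [6, 1]
  satisfied 1 clause(s); 6 remain; assigned so far: [3]
unit clause [-6] forces x6=F; simplify:
  drop 6 from [-2, 6] -> [-2]
  drop 6 from [6, 1] -> [1]
  satisfied 2 clause(s); 4 remain; assigned so far: [3, 6]
unit clause [-2] forces x2=F; simplify:
  drop 2 from [2, 5] -> [5]
  drop 2 from [5, -1, 2] -> [5, -1]
  satisfied 1 clause(s); 3 remain; assigned so far: [2, 3, 6]
unit clause [5] forces x5=T; simplify:
  satisfied 2 clause(s); 1 remain; assigned so far: [2, 3, 5, 6]
unit clause [1] forces x1=T; simplify:
  satisfied 1 clause(s); 0 remain; assigned so far: [1, 2, 3, 5, 6]

Answer: x1=T x2=F x3=F x5=T x6=F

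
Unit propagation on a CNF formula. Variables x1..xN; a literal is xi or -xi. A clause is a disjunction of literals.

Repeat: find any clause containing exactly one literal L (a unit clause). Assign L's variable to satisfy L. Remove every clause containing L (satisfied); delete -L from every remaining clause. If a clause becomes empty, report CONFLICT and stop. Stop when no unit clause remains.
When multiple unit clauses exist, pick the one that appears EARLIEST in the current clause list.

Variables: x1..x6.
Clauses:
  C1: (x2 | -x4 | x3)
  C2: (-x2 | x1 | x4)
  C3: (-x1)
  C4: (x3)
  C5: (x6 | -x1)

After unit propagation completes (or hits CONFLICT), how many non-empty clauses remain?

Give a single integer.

Answer: 1

Derivation:
unit clause [-1] forces x1=F; simplify:
  drop 1 from [-2, 1, 4] -> [-2, 4]
  satisfied 2 clause(s); 3 remain; assigned so far: [1]
unit clause [3] forces x3=T; simplify:
  satisfied 2 clause(s); 1 remain; assigned so far: [1, 3]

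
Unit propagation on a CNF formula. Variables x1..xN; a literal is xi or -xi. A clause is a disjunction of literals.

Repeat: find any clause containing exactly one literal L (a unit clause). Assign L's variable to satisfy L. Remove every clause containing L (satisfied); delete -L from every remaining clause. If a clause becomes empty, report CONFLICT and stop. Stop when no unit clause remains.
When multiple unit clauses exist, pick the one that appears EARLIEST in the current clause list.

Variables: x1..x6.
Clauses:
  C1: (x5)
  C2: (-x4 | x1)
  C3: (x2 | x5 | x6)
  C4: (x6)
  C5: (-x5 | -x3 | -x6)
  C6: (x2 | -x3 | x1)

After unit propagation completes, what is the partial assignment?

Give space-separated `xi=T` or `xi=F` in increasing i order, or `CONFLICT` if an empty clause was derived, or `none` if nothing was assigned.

Answer: x3=F x5=T x6=T

Derivation:
unit clause [5] forces x5=T; simplify:
  drop -5 from [-5, -3, -6] -> [-3, -6]
  satisfied 2 clause(s); 4 remain; assigned so far: [5]
unit clause [6] forces x6=T; simplify:
  drop -6 from [-3, -6] -> [-3]
  satisfied 1 clause(s); 3 remain; assigned so far: [5, 6]
unit clause [-3] forces x3=F; simplify:
  satisfied 2 clause(s); 1 remain; assigned so far: [3, 5, 6]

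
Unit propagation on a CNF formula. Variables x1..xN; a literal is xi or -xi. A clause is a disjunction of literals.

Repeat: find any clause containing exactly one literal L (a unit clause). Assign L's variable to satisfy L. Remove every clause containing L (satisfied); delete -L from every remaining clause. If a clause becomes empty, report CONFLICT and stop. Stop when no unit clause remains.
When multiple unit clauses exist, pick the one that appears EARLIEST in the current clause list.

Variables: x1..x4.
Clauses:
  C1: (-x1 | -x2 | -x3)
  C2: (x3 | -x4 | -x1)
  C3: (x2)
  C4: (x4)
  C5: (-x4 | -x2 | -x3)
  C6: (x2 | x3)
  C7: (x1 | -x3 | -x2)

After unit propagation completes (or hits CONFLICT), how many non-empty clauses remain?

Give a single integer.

Answer: 0

Derivation:
unit clause [2] forces x2=T; simplify:
  drop -2 from [-1, -2, -3] -> [-1, -3]
  drop -2 from [-4, -2, -3] -> [-4, -3]
  drop -2 from [1, -3, -2] -> [1, -3]
  satisfied 2 clause(s); 5 remain; assigned so far: [2]
unit clause [4] forces x4=T; simplify:
  drop -4 from [3, -4, -1] -> [3, -1]
  drop -4 from [-4, -3] -> [-3]
  satisfied 1 clause(s); 4 remain; assigned so far: [2, 4]
unit clause [-3] forces x3=F; simplify:
  drop 3 from [3, -1] -> [-1]
  satisfied 3 clause(s); 1 remain; assigned so far: [2, 3, 4]
unit clause [-1] forces x1=F; simplify:
  satisfied 1 clause(s); 0 remain; assigned so far: [1, 2, 3, 4]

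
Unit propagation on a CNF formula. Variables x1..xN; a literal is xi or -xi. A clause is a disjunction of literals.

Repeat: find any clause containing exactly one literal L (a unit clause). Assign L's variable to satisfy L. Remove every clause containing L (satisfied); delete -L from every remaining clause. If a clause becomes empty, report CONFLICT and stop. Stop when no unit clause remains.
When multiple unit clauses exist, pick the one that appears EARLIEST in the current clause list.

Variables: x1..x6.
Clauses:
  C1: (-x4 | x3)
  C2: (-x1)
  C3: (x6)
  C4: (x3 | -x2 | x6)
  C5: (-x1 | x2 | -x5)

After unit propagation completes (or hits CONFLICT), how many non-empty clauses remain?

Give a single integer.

unit clause [-1] forces x1=F; simplify:
  satisfied 2 clause(s); 3 remain; assigned so far: [1]
unit clause [6] forces x6=T; simplify:
  satisfied 2 clause(s); 1 remain; assigned so far: [1, 6]

Answer: 1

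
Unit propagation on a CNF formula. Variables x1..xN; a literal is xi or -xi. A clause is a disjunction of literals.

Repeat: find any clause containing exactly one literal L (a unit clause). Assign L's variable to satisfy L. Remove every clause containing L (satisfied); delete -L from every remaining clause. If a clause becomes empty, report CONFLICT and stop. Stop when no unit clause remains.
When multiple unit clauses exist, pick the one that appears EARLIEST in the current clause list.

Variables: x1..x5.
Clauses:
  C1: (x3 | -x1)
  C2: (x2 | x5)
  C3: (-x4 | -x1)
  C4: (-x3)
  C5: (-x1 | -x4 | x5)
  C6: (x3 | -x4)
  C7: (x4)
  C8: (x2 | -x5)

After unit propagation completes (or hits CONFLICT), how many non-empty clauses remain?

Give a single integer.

unit clause [-3] forces x3=F; simplify:
  drop 3 from [3, -1] -> [-1]
  drop 3 from [3, -4] -> [-4]
  satisfied 1 clause(s); 7 remain; assigned so far: [3]
unit clause [-1] forces x1=F; simplify:
  satisfied 3 clause(s); 4 remain; assigned so far: [1, 3]
unit clause [-4] forces x4=F; simplify:
  drop 4 from [4] -> [] (empty!)
  satisfied 1 clause(s); 3 remain; assigned so far: [1, 3, 4]
CONFLICT (empty clause)

Answer: 2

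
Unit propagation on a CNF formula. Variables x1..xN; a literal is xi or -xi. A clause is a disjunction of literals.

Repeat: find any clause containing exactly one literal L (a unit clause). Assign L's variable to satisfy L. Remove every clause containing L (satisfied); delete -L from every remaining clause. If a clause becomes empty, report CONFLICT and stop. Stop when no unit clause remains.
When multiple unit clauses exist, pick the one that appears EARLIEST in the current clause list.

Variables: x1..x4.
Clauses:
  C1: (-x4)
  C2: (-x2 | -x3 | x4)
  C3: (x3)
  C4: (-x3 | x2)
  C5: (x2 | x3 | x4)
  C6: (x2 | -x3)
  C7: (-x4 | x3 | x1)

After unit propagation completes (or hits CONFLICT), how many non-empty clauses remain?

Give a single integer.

Answer: 0

Derivation:
unit clause [-4] forces x4=F; simplify:
  drop 4 from [-2, -3, 4] -> [-2, -3]
  drop 4 from [2, 3, 4] -> [2, 3]
  satisfied 2 clause(s); 5 remain; assigned so far: [4]
unit clause [3] forces x3=T; simplify:
  drop -3 from [-2, -3] -> [-2]
  drop -3 from [-3, 2] -> [2]
  drop -3 from [2, -3] -> [2]
  satisfied 2 clause(s); 3 remain; assigned so far: [3, 4]
unit clause [-2] forces x2=F; simplify:
  drop 2 from [2] -> [] (empty!)
  drop 2 from [2] -> [] (empty!)
  satisfied 1 clause(s); 2 remain; assigned so far: [2, 3, 4]
CONFLICT (empty clause)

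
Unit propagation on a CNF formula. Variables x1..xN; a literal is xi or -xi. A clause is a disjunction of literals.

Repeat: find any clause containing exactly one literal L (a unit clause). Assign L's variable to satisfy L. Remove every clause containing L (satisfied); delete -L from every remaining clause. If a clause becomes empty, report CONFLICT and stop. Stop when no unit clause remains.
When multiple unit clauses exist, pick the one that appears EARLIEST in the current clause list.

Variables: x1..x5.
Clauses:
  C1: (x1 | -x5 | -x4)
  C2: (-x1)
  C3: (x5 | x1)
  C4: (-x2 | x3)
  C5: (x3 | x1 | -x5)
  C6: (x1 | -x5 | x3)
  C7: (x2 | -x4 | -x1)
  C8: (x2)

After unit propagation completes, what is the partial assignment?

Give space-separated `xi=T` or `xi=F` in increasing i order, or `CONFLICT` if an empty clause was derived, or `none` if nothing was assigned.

Answer: x1=F x2=T x3=T x4=F x5=T

Derivation:
unit clause [-1] forces x1=F; simplify:
  drop 1 from [1, -5, -4] -> [-5, -4]
  drop 1 from [5, 1] -> [5]
  drop 1 from [3, 1, -5] -> [3, -5]
  drop 1 from [1, -5, 3] -> [-5, 3]
  satisfied 2 clause(s); 6 remain; assigned so far: [1]
unit clause [5] forces x5=T; simplify:
  drop -5 from [-5, -4] -> [-4]
  drop -5 from [3, -5] -> [3]
  drop -5 from [-5, 3] -> [3]
  satisfied 1 clause(s); 5 remain; assigned so far: [1, 5]
unit clause [-4] forces x4=F; simplify:
  satisfied 1 clause(s); 4 remain; assigned so far: [1, 4, 5]
unit clause [3] forces x3=T; simplify:
  satisfied 3 clause(s); 1 remain; assigned so far: [1, 3, 4, 5]
unit clause [2] forces x2=T; simplify:
  satisfied 1 clause(s); 0 remain; assigned so far: [1, 2, 3, 4, 5]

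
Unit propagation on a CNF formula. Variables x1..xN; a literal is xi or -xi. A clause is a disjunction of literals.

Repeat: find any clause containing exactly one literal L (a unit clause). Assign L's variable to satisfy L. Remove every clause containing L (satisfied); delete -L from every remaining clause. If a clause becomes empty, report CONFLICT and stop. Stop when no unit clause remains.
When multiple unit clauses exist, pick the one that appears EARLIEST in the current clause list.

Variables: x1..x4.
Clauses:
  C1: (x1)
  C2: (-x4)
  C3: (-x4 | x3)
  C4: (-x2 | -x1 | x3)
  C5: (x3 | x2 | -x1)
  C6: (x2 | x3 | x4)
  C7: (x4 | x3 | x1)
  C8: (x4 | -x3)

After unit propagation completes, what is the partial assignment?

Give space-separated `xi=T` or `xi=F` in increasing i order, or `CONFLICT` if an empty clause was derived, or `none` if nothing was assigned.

unit clause [1] forces x1=T; simplify:
  drop -1 from [-2, -1, 3] -> [-2, 3]
  drop -1 from [3, 2, -1] -> [3, 2]
  satisfied 2 clause(s); 6 remain; assigned so far: [1]
unit clause [-4] forces x4=F; simplify:
  drop 4 from [2, 3, 4] -> [2, 3]
  drop 4 from [4, -3] -> [-3]
  satisfied 2 clause(s); 4 remain; assigned so far: [1, 4]
unit clause [-3] forces x3=F; simplify:
  drop 3 from [-2, 3] -> [-2]
  drop 3 from [3, 2] -> [2]
  drop 3 from [2, 3] -> [2]
  satisfied 1 clause(s); 3 remain; assigned so far: [1, 3, 4]
unit clause [-2] forces x2=F; simplify:
  drop 2 from [2] -> [] (empty!)
  drop 2 from [2] -> [] (empty!)
  satisfied 1 clause(s); 2 remain; assigned so far: [1, 2, 3, 4]
CONFLICT (empty clause)

Answer: CONFLICT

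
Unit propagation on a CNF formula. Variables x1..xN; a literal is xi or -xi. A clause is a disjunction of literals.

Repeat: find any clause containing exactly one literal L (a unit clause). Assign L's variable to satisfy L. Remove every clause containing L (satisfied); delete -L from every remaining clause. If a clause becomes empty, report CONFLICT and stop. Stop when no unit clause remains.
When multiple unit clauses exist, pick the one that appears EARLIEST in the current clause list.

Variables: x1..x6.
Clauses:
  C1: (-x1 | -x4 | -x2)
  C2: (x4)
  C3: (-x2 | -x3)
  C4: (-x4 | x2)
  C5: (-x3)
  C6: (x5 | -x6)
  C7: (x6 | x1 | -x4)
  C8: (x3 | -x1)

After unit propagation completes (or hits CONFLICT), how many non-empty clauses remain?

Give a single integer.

Answer: 0

Derivation:
unit clause [4] forces x4=T; simplify:
  drop -4 from [-1, -4, -2] -> [-1, -2]
  drop -4 from [-4, 2] -> [2]
  drop -4 from [6, 1, -4] -> [6, 1]
  satisfied 1 clause(s); 7 remain; assigned so far: [4]
unit clause [2] forces x2=T; simplify:
  drop -2 from [-1, -2] -> [-1]
  drop -2 from [-2, -3] -> [-3]
  satisfied 1 clause(s); 6 remain; assigned so far: [2, 4]
unit clause [-1] forces x1=F; simplify:
  drop 1 from [6, 1] -> [6]
  satisfied 2 clause(s); 4 remain; assigned so far: [1, 2, 4]
unit clause [-3] forces x3=F; simplify:
  satisfied 2 clause(s); 2 remain; assigned so far: [1, 2, 3, 4]
unit clause [6] forces x6=T; simplify:
  drop -6 from [5, -6] -> [5]
  satisfied 1 clause(s); 1 remain; assigned so far: [1, 2, 3, 4, 6]
unit clause [5] forces x5=T; simplify:
  satisfied 1 clause(s); 0 remain; assigned so far: [1, 2, 3, 4, 5, 6]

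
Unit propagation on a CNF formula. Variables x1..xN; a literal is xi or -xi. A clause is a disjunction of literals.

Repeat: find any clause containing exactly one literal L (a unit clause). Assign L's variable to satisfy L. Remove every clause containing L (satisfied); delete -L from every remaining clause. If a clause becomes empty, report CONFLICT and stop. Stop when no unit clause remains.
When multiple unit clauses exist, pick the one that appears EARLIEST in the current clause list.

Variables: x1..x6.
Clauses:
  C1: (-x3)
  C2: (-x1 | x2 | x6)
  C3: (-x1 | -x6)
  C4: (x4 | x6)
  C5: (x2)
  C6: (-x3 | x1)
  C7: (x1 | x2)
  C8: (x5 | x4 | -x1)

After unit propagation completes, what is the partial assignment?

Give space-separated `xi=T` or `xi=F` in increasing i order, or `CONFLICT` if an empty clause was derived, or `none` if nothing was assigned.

unit clause [-3] forces x3=F; simplify:
  satisfied 2 clause(s); 6 remain; assigned so far: [3]
unit clause [2] forces x2=T; simplify:
  satisfied 3 clause(s); 3 remain; assigned so far: [2, 3]

Answer: x2=T x3=F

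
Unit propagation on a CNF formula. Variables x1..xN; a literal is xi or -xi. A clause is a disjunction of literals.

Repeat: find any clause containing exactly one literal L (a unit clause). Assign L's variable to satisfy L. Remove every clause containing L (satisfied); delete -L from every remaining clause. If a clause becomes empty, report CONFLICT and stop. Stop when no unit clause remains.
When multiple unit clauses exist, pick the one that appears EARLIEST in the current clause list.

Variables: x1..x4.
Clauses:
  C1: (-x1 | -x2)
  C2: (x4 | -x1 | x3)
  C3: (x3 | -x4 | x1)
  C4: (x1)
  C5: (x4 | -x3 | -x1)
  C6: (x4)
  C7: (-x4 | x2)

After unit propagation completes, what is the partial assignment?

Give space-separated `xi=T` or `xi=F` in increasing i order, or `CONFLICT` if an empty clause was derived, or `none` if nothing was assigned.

Answer: CONFLICT

Derivation:
unit clause [1] forces x1=T; simplify:
  drop -1 from [-1, -2] -> [-2]
  drop -1 from [4, -1, 3] -> [4, 3]
  drop -1 from [4, -3, -1] -> [4, -3]
  satisfied 2 clause(s); 5 remain; assigned so far: [1]
unit clause [-2] forces x2=F; simplify:
  drop 2 from [-4, 2] -> [-4]
  satisfied 1 clause(s); 4 remain; assigned so far: [1, 2]
unit clause [4] forces x4=T; simplify:
  drop -4 from [-4] -> [] (empty!)
  satisfied 3 clause(s); 1 remain; assigned so far: [1, 2, 4]
CONFLICT (empty clause)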